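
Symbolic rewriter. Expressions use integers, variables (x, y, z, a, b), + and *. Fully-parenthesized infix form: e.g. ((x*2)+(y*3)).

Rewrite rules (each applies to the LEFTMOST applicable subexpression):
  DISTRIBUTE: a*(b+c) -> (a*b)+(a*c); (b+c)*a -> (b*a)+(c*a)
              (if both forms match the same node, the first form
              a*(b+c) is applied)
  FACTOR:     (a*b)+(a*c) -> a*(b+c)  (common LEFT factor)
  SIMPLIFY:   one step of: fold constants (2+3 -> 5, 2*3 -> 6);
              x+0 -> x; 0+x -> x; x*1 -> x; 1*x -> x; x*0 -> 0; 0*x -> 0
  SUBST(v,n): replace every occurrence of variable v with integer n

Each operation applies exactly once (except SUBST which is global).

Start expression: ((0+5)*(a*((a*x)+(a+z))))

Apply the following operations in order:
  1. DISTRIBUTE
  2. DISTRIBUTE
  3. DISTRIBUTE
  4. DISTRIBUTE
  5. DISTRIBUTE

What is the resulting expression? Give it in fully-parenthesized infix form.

Start: ((0+5)*(a*((a*x)+(a+z))))
Apply DISTRIBUTE at root (target: ((0+5)*(a*((a*x)+(a+z))))): ((0+5)*(a*((a*x)+(a+z)))) -> ((0*(a*((a*x)+(a+z))))+(5*(a*((a*x)+(a+z)))))
Apply DISTRIBUTE at LR (target: (a*((a*x)+(a+z)))): ((0*(a*((a*x)+(a+z))))+(5*(a*((a*x)+(a+z))))) -> ((0*((a*(a*x))+(a*(a+z))))+(5*(a*((a*x)+(a+z)))))
Apply DISTRIBUTE at L (target: (0*((a*(a*x))+(a*(a+z))))): ((0*((a*(a*x))+(a*(a+z))))+(5*(a*((a*x)+(a+z))))) -> (((0*(a*(a*x)))+(0*(a*(a+z))))+(5*(a*((a*x)+(a+z)))))
Apply DISTRIBUTE at LRR (target: (a*(a+z))): (((0*(a*(a*x)))+(0*(a*(a+z))))+(5*(a*((a*x)+(a+z))))) -> (((0*(a*(a*x)))+(0*((a*a)+(a*z))))+(5*(a*((a*x)+(a+z)))))
Apply DISTRIBUTE at LR (target: (0*((a*a)+(a*z)))): (((0*(a*(a*x)))+(0*((a*a)+(a*z))))+(5*(a*((a*x)+(a+z))))) -> (((0*(a*(a*x)))+((0*(a*a))+(0*(a*z))))+(5*(a*((a*x)+(a+z)))))

Answer: (((0*(a*(a*x)))+((0*(a*a))+(0*(a*z))))+(5*(a*((a*x)+(a+z)))))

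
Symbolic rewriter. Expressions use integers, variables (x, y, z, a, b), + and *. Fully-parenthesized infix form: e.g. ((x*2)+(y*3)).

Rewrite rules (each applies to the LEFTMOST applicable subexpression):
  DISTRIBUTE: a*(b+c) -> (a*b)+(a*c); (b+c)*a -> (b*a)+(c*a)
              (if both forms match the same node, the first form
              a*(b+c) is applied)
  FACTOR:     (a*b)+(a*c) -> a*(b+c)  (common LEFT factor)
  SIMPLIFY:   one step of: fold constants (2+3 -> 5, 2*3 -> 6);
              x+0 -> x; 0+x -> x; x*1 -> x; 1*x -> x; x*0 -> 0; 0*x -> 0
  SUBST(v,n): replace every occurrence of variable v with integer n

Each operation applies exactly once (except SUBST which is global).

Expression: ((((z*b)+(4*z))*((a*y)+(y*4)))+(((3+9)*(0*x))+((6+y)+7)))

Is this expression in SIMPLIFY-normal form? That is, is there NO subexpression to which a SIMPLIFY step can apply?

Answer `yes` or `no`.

Expression: ((((z*b)+(4*z))*((a*y)+(y*4)))+(((3+9)*(0*x))+((6+y)+7)))
Scanning for simplifiable subexpressions (pre-order)...
  at root: ((((z*b)+(4*z))*((a*y)+(y*4)))+(((3+9)*(0*x))+((6+y)+7))) (not simplifiable)
  at L: (((z*b)+(4*z))*((a*y)+(y*4))) (not simplifiable)
  at LL: ((z*b)+(4*z)) (not simplifiable)
  at LLL: (z*b) (not simplifiable)
  at LLR: (4*z) (not simplifiable)
  at LR: ((a*y)+(y*4)) (not simplifiable)
  at LRL: (a*y) (not simplifiable)
  at LRR: (y*4) (not simplifiable)
  at R: (((3+9)*(0*x))+((6+y)+7)) (not simplifiable)
  at RL: ((3+9)*(0*x)) (not simplifiable)
  at RLL: (3+9) (SIMPLIFIABLE)
  at RLR: (0*x) (SIMPLIFIABLE)
  at RR: ((6+y)+7) (not simplifiable)
  at RRL: (6+y) (not simplifiable)
Found simplifiable subexpr at path RLL: (3+9)
One SIMPLIFY step would give: ((((z*b)+(4*z))*((a*y)+(y*4)))+((12*(0*x))+((6+y)+7)))
-> NOT in normal form.

Answer: no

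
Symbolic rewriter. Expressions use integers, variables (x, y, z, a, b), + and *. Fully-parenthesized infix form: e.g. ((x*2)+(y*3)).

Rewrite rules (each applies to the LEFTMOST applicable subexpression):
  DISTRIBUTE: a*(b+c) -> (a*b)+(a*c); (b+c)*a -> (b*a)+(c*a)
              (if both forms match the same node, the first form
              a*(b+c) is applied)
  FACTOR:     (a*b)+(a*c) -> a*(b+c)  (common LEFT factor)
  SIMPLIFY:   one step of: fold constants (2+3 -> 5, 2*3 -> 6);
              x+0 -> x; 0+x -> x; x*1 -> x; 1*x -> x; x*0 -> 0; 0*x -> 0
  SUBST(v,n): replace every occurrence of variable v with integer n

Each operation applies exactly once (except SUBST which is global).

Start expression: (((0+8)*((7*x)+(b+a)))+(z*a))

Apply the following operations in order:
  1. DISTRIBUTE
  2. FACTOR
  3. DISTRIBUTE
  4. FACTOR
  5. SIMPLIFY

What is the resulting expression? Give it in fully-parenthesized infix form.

Answer: ((8*((7*x)+(b+a)))+(z*a))

Derivation:
Start: (((0+8)*((7*x)+(b+a)))+(z*a))
Apply DISTRIBUTE at L (target: ((0+8)*((7*x)+(b+a)))): (((0+8)*((7*x)+(b+a)))+(z*a)) -> ((((0+8)*(7*x))+((0+8)*(b+a)))+(z*a))
Apply FACTOR at L (target: (((0+8)*(7*x))+((0+8)*(b+a)))): ((((0+8)*(7*x))+((0+8)*(b+a)))+(z*a)) -> (((0+8)*((7*x)+(b+a)))+(z*a))
Apply DISTRIBUTE at L (target: ((0+8)*((7*x)+(b+a)))): (((0+8)*((7*x)+(b+a)))+(z*a)) -> ((((0+8)*(7*x))+((0+8)*(b+a)))+(z*a))
Apply FACTOR at L (target: (((0+8)*(7*x))+((0+8)*(b+a)))): ((((0+8)*(7*x))+((0+8)*(b+a)))+(z*a)) -> (((0+8)*((7*x)+(b+a)))+(z*a))
Apply SIMPLIFY at LL (target: (0+8)): (((0+8)*((7*x)+(b+a)))+(z*a)) -> ((8*((7*x)+(b+a)))+(z*a))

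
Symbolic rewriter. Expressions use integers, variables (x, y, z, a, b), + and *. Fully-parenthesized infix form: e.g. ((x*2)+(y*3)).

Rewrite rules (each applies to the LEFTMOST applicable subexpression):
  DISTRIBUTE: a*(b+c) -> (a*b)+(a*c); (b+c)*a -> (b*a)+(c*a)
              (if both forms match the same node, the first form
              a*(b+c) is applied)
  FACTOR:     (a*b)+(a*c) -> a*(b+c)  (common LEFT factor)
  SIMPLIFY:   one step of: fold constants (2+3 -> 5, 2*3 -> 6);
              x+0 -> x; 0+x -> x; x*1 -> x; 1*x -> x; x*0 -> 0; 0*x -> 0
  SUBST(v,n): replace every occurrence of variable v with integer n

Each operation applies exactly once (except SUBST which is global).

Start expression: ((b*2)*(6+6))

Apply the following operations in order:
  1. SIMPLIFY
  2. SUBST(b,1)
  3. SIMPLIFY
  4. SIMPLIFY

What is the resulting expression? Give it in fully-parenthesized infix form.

Answer: 24

Derivation:
Start: ((b*2)*(6+6))
Apply SIMPLIFY at R (target: (6+6)): ((b*2)*(6+6)) -> ((b*2)*12)
Apply SUBST(b,1): ((b*2)*12) -> ((1*2)*12)
Apply SIMPLIFY at L (target: (1*2)): ((1*2)*12) -> (2*12)
Apply SIMPLIFY at root (target: (2*12)): (2*12) -> 24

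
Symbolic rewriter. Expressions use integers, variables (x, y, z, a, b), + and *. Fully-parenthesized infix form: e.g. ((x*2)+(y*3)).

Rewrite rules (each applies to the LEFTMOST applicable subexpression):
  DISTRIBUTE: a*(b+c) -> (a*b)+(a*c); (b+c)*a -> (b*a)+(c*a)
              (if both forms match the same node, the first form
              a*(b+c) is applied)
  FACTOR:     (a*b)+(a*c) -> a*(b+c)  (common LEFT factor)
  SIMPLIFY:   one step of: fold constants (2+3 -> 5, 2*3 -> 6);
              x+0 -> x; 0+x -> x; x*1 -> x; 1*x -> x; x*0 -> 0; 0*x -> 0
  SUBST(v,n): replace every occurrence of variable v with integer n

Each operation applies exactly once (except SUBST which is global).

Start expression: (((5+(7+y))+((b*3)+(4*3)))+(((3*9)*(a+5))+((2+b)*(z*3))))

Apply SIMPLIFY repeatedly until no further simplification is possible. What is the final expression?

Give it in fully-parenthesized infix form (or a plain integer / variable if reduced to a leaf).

Answer: (((5+(7+y))+((b*3)+12))+((27*(a+5))+((2+b)*(z*3))))

Derivation:
Start: (((5+(7+y))+((b*3)+(4*3)))+(((3*9)*(a+5))+((2+b)*(z*3))))
Step 1: at LRR: (4*3) -> 12; overall: (((5+(7+y))+((b*3)+(4*3)))+(((3*9)*(a+5))+((2+b)*(z*3)))) -> (((5+(7+y))+((b*3)+12))+(((3*9)*(a+5))+((2+b)*(z*3))))
Step 2: at RLL: (3*9) -> 27; overall: (((5+(7+y))+((b*3)+12))+(((3*9)*(a+5))+((2+b)*(z*3)))) -> (((5+(7+y))+((b*3)+12))+((27*(a+5))+((2+b)*(z*3))))
Fixed point: (((5+(7+y))+((b*3)+12))+((27*(a+5))+((2+b)*(z*3))))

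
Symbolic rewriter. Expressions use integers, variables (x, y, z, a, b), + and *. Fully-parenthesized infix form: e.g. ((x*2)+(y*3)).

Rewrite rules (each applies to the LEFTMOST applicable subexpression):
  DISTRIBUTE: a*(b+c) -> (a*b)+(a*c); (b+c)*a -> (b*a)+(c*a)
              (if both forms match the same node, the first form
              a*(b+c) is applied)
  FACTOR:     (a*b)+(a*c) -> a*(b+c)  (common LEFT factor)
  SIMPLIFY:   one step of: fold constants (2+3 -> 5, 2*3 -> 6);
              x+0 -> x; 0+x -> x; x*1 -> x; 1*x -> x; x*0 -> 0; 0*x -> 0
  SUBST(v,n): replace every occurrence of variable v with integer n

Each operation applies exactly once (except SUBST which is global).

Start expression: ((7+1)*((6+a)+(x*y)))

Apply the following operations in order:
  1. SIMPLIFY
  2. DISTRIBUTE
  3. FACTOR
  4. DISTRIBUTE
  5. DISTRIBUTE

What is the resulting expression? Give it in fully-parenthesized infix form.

Answer: (((8*6)+(8*a))+(8*(x*y)))

Derivation:
Start: ((7+1)*((6+a)+(x*y)))
Apply SIMPLIFY at L (target: (7+1)): ((7+1)*((6+a)+(x*y))) -> (8*((6+a)+(x*y)))
Apply DISTRIBUTE at root (target: (8*((6+a)+(x*y)))): (8*((6+a)+(x*y))) -> ((8*(6+a))+(8*(x*y)))
Apply FACTOR at root (target: ((8*(6+a))+(8*(x*y)))): ((8*(6+a))+(8*(x*y))) -> (8*((6+a)+(x*y)))
Apply DISTRIBUTE at root (target: (8*((6+a)+(x*y)))): (8*((6+a)+(x*y))) -> ((8*(6+a))+(8*(x*y)))
Apply DISTRIBUTE at L (target: (8*(6+a))): ((8*(6+a))+(8*(x*y))) -> (((8*6)+(8*a))+(8*(x*y)))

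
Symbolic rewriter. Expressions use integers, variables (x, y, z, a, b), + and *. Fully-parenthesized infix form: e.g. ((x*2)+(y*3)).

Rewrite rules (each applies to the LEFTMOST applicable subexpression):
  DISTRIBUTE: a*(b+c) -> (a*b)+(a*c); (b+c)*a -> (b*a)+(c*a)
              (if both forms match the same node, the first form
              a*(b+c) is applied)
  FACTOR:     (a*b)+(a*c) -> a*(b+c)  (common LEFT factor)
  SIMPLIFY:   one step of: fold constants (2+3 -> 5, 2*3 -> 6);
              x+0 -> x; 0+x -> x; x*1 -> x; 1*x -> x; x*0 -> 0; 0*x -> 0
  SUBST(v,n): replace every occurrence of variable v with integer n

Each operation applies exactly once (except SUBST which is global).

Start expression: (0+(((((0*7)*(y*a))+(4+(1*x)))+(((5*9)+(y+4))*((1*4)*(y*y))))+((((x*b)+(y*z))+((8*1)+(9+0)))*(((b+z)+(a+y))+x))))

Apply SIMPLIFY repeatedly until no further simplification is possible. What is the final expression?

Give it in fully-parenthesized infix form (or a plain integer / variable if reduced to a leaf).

Start: (0+(((((0*7)*(y*a))+(4+(1*x)))+(((5*9)+(y+4))*((1*4)*(y*y))))+((((x*b)+(y*z))+((8*1)+(9+0)))*(((b+z)+(a+y))+x))))
Step 1: at root: (0+(((((0*7)*(y*a))+(4+(1*x)))+(((5*9)+(y+4))*((1*4)*(y*y))))+((((x*b)+(y*z))+((8*1)+(9+0)))*(((b+z)+(a+y))+x)))) -> (((((0*7)*(y*a))+(4+(1*x)))+(((5*9)+(y+4))*((1*4)*(y*y))))+((((x*b)+(y*z))+((8*1)+(9+0)))*(((b+z)+(a+y))+x))); overall: (0+(((((0*7)*(y*a))+(4+(1*x)))+(((5*9)+(y+4))*((1*4)*(y*y))))+((((x*b)+(y*z))+((8*1)+(9+0)))*(((b+z)+(a+y))+x)))) -> (((((0*7)*(y*a))+(4+(1*x)))+(((5*9)+(y+4))*((1*4)*(y*y))))+((((x*b)+(y*z))+((8*1)+(9+0)))*(((b+z)+(a+y))+x)))
Step 2: at LLLL: (0*7) -> 0; overall: (((((0*7)*(y*a))+(4+(1*x)))+(((5*9)+(y+4))*((1*4)*(y*y))))+((((x*b)+(y*z))+((8*1)+(9+0)))*(((b+z)+(a+y))+x))) -> ((((0*(y*a))+(4+(1*x)))+(((5*9)+(y+4))*((1*4)*(y*y))))+((((x*b)+(y*z))+((8*1)+(9+0)))*(((b+z)+(a+y))+x)))
Step 3: at LLL: (0*(y*a)) -> 0; overall: ((((0*(y*a))+(4+(1*x)))+(((5*9)+(y+4))*((1*4)*(y*y))))+((((x*b)+(y*z))+((8*1)+(9+0)))*(((b+z)+(a+y))+x))) -> (((0+(4+(1*x)))+(((5*9)+(y+4))*((1*4)*(y*y))))+((((x*b)+(y*z))+((8*1)+(9+0)))*(((b+z)+(a+y))+x)))
Step 4: at LL: (0+(4+(1*x))) -> (4+(1*x)); overall: (((0+(4+(1*x)))+(((5*9)+(y+4))*((1*4)*(y*y))))+((((x*b)+(y*z))+((8*1)+(9+0)))*(((b+z)+(a+y))+x))) -> (((4+(1*x))+(((5*9)+(y+4))*((1*4)*(y*y))))+((((x*b)+(y*z))+((8*1)+(9+0)))*(((b+z)+(a+y))+x)))
Step 5: at LLR: (1*x) -> x; overall: (((4+(1*x))+(((5*9)+(y+4))*((1*4)*(y*y))))+((((x*b)+(y*z))+((8*1)+(9+0)))*(((b+z)+(a+y))+x))) -> (((4+x)+(((5*9)+(y+4))*((1*4)*(y*y))))+((((x*b)+(y*z))+((8*1)+(9+0)))*(((b+z)+(a+y))+x)))
Step 6: at LRLL: (5*9) -> 45; overall: (((4+x)+(((5*9)+(y+4))*((1*4)*(y*y))))+((((x*b)+(y*z))+((8*1)+(9+0)))*(((b+z)+(a+y))+x))) -> (((4+x)+((45+(y+4))*((1*4)*(y*y))))+((((x*b)+(y*z))+((8*1)+(9+0)))*(((b+z)+(a+y))+x)))
Step 7: at LRRL: (1*4) -> 4; overall: (((4+x)+((45+(y+4))*((1*4)*(y*y))))+((((x*b)+(y*z))+((8*1)+(9+0)))*(((b+z)+(a+y))+x))) -> (((4+x)+((45+(y+4))*(4*(y*y))))+((((x*b)+(y*z))+((8*1)+(9+0)))*(((b+z)+(a+y))+x)))
Step 8: at RLRL: (8*1) -> 8; overall: (((4+x)+((45+(y+4))*(4*(y*y))))+((((x*b)+(y*z))+((8*1)+(9+0)))*(((b+z)+(a+y))+x))) -> (((4+x)+((45+(y+4))*(4*(y*y))))+((((x*b)+(y*z))+(8+(9+0)))*(((b+z)+(a+y))+x)))
Step 9: at RLRR: (9+0) -> 9; overall: (((4+x)+((45+(y+4))*(4*(y*y))))+((((x*b)+(y*z))+(8+(9+0)))*(((b+z)+(a+y))+x))) -> (((4+x)+((45+(y+4))*(4*(y*y))))+((((x*b)+(y*z))+(8+9))*(((b+z)+(a+y))+x)))
Step 10: at RLR: (8+9) -> 17; overall: (((4+x)+((45+(y+4))*(4*(y*y))))+((((x*b)+(y*z))+(8+9))*(((b+z)+(a+y))+x))) -> (((4+x)+((45+(y+4))*(4*(y*y))))+((((x*b)+(y*z))+17)*(((b+z)+(a+y))+x)))
Fixed point: (((4+x)+((45+(y+4))*(4*(y*y))))+((((x*b)+(y*z))+17)*(((b+z)+(a+y))+x)))

Answer: (((4+x)+((45+(y+4))*(4*(y*y))))+((((x*b)+(y*z))+17)*(((b+z)+(a+y))+x)))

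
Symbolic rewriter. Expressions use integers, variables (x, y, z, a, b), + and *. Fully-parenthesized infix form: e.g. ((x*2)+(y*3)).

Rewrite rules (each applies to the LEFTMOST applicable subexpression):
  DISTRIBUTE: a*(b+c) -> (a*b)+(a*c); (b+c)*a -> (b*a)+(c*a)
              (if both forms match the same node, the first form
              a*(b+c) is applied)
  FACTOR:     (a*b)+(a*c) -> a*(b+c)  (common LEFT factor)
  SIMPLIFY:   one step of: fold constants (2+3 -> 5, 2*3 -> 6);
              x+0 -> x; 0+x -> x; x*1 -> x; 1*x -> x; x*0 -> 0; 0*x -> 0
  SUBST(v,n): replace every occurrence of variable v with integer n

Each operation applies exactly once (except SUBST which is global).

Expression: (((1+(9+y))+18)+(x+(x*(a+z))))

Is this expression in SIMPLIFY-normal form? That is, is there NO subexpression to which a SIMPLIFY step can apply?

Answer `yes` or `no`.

Expression: (((1+(9+y))+18)+(x+(x*(a+z))))
Scanning for simplifiable subexpressions (pre-order)...
  at root: (((1+(9+y))+18)+(x+(x*(a+z)))) (not simplifiable)
  at L: ((1+(9+y))+18) (not simplifiable)
  at LL: (1+(9+y)) (not simplifiable)
  at LLR: (9+y) (not simplifiable)
  at R: (x+(x*(a+z))) (not simplifiable)
  at RR: (x*(a+z)) (not simplifiable)
  at RRR: (a+z) (not simplifiable)
Result: no simplifiable subexpression found -> normal form.

Answer: yes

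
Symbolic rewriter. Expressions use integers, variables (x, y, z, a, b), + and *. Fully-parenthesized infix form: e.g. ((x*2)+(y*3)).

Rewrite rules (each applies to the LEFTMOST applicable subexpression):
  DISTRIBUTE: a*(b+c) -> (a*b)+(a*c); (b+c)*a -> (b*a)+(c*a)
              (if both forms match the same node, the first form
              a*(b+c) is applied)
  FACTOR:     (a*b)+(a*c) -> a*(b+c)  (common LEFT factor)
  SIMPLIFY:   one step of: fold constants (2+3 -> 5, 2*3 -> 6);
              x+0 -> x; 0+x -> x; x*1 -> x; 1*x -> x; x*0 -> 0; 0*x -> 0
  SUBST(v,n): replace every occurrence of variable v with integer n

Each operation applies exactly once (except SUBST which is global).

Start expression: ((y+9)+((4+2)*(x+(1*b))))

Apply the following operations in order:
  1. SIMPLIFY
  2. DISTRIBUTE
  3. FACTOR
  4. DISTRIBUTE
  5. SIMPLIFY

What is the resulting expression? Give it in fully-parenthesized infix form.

Start: ((y+9)+((4+2)*(x+(1*b))))
Apply SIMPLIFY at RL (target: (4+2)): ((y+9)+((4+2)*(x+(1*b)))) -> ((y+9)+(6*(x+(1*b))))
Apply DISTRIBUTE at R (target: (6*(x+(1*b)))): ((y+9)+(6*(x+(1*b)))) -> ((y+9)+((6*x)+(6*(1*b))))
Apply FACTOR at R (target: ((6*x)+(6*(1*b)))): ((y+9)+((6*x)+(6*(1*b)))) -> ((y+9)+(6*(x+(1*b))))
Apply DISTRIBUTE at R (target: (6*(x+(1*b)))): ((y+9)+(6*(x+(1*b)))) -> ((y+9)+((6*x)+(6*(1*b))))
Apply SIMPLIFY at RRR (target: (1*b)): ((y+9)+((6*x)+(6*(1*b)))) -> ((y+9)+((6*x)+(6*b)))

Answer: ((y+9)+((6*x)+(6*b)))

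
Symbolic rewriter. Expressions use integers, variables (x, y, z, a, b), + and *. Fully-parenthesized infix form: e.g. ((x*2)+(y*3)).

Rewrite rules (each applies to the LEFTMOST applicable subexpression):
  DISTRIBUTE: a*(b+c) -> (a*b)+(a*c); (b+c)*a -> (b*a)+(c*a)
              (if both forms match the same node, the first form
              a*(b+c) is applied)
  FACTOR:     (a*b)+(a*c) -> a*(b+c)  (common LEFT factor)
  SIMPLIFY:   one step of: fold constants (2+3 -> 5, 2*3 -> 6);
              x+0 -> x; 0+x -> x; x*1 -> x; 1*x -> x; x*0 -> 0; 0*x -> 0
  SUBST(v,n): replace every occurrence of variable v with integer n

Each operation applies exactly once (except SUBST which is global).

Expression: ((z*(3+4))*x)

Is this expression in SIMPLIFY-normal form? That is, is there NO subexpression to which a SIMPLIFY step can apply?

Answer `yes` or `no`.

Expression: ((z*(3+4))*x)
Scanning for simplifiable subexpressions (pre-order)...
  at root: ((z*(3+4))*x) (not simplifiable)
  at L: (z*(3+4)) (not simplifiable)
  at LR: (3+4) (SIMPLIFIABLE)
Found simplifiable subexpr at path LR: (3+4)
One SIMPLIFY step would give: ((z*7)*x)
-> NOT in normal form.

Answer: no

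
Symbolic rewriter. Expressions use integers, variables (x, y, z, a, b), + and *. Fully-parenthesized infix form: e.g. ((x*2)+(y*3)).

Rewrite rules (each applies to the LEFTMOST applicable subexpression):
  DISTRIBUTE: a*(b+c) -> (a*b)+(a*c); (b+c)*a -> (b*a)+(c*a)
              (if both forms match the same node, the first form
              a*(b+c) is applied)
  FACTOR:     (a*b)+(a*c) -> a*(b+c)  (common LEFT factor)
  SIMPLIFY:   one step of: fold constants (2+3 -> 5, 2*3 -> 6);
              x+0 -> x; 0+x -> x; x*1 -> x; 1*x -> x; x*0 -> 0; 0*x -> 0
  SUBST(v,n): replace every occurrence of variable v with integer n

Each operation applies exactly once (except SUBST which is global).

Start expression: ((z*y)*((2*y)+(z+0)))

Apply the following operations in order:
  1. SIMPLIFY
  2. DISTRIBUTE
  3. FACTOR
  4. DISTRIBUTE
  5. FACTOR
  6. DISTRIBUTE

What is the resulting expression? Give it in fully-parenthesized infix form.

Answer: (((z*y)*(2*y))+((z*y)*z))

Derivation:
Start: ((z*y)*((2*y)+(z+0)))
Apply SIMPLIFY at RR (target: (z+0)): ((z*y)*((2*y)+(z+0))) -> ((z*y)*((2*y)+z))
Apply DISTRIBUTE at root (target: ((z*y)*((2*y)+z))): ((z*y)*((2*y)+z)) -> (((z*y)*(2*y))+((z*y)*z))
Apply FACTOR at root (target: (((z*y)*(2*y))+((z*y)*z))): (((z*y)*(2*y))+((z*y)*z)) -> ((z*y)*((2*y)+z))
Apply DISTRIBUTE at root (target: ((z*y)*((2*y)+z))): ((z*y)*((2*y)+z)) -> (((z*y)*(2*y))+((z*y)*z))
Apply FACTOR at root (target: (((z*y)*(2*y))+((z*y)*z))): (((z*y)*(2*y))+((z*y)*z)) -> ((z*y)*((2*y)+z))
Apply DISTRIBUTE at root (target: ((z*y)*((2*y)+z))): ((z*y)*((2*y)+z)) -> (((z*y)*(2*y))+((z*y)*z))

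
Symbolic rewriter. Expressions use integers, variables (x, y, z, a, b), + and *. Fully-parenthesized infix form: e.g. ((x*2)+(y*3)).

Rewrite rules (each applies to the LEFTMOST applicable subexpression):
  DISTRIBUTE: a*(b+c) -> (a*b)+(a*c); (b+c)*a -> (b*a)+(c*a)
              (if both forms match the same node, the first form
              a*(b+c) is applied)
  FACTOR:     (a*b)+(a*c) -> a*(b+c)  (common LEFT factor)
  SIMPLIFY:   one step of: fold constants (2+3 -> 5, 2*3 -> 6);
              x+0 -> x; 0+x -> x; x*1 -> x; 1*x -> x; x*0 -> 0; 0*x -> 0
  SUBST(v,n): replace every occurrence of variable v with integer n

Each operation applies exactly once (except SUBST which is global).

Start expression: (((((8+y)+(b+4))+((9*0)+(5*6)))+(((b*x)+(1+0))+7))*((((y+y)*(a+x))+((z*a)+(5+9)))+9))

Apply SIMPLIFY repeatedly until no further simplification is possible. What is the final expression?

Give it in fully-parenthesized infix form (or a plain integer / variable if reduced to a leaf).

Answer: (((((8+y)+(b+4))+30)+(((b*x)+1)+7))*((((y+y)*(a+x))+((z*a)+14))+9))

Derivation:
Start: (((((8+y)+(b+4))+((9*0)+(5*6)))+(((b*x)+(1+0))+7))*((((y+y)*(a+x))+((z*a)+(5+9)))+9))
Step 1: at LLRL: (9*0) -> 0; overall: (((((8+y)+(b+4))+((9*0)+(5*6)))+(((b*x)+(1+0))+7))*((((y+y)*(a+x))+((z*a)+(5+9)))+9)) -> (((((8+y)+(b+4))+(0+(5*6)))+(((b*x)+(1+0))+7))*((((y+y)*(a+x))+((z*a)+(5+9)))+9))
Step 2: at LLR: (0+(5*6)) -> (5*6); overall: (((((8+y)+(b+4))+(0+(5*6)))+(((b*x)+(1+0))+7))*((((y+y)*(a+x))+((z*a)+(5+9)))+9)) -> (((((8+y)+(b+4))+(5*6))+(((b*x)+(1+0))+7))*((((y+y)*(a+x))+((z*a)+(5+9)))+9))
Step 3: at LLR: (5*6) -> 30; overall: (((((8+y)+(b+4))+(5*6))+(((b*x)+(1+0))+7))*((((y+y)*(a+x))+((z*a)+(5+9)))+9)) -> (((((8+y)+(b+4))+30)+(((b*x)+(1+0))+7))*((((y+y)*(a+x))+((z*a)+(5+9)))+9))
Step 4: at LRLR: (1+0) -> 1; overall: (((((8+y)+(b+4))+30)+(((b*x)+(1+0))+7))*((((y+y)*(a+x))+((z*a)+(5+9)))+9)) -> (((((8+y)+(b+4))+30)+(((b*x)+1)+7))*((((y+y)*(a+x))+((z*a)+(5+9)))+9))
Step 5: at RLRR: (5+9) -> 14; overall: (((((8+y)+(b+4))+30)+(((b*x)+1)+7))*((((y+y)*(a+x))+((z*a)+(5+9)))+9)) -> (((((8+y)+(b+4))+30)+(((b*x)+1)+7))*((((y+y)*(a+x))+((z*a)+14))+9))
Fixed point: (((((8+y)+(b+4))+30)+(((b*x)+1)+7))*((((y+y)*(a+x))+((z*a)+14))+9))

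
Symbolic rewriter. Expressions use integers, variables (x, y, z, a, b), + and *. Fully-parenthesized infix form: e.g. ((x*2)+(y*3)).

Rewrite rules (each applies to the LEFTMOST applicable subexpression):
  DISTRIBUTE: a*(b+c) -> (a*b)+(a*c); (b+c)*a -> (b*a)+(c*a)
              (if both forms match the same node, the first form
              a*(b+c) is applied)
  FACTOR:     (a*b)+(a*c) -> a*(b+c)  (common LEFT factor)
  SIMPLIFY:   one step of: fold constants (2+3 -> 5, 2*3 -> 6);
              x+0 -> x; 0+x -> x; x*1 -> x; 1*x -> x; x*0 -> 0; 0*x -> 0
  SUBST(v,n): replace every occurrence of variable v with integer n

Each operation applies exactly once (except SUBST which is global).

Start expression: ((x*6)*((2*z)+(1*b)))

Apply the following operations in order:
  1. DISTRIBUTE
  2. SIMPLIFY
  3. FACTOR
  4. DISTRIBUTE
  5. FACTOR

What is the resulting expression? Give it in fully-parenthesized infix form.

Start: ((x*6)*((2*z)+(1*b)))
Apply DISTRIBUTE at root (target: ((x*6)*((2*z)+(1*b)))): ((x*6)*((2*z)+(1*b))) -> (((x*6)*(2*z))+((x*6)*(1*b)))
Apply SIMPLIFY at RR (target: (1*b)): (((x*6)*(2*z))+((x*6)*(1*b))) -> (((x*6)*(2*z))+((x*6)*b))
Apply FACTOR at root (target: (((x*6)*(2*z))+((x*6)*b))): (((x*6)*(2*z))+((x*6)*b)) -> ((x*6)*((2*z)+b))
Apply DISTRIBUTE at root (target: ((x*6)*((2*z)+b))): ((x*6)*((2*z)+b)) -> (((x*6)*(2*z))+((x*6)*b))
Apply FACTOR at root (target: (((x*6)*(2*z))+((x*6)*b))): (((x*6)*(2*z))+((x*6)*b)) -> ((x*6)*((2*z)+b))

Answer: ((x*6)*((2*z)+b))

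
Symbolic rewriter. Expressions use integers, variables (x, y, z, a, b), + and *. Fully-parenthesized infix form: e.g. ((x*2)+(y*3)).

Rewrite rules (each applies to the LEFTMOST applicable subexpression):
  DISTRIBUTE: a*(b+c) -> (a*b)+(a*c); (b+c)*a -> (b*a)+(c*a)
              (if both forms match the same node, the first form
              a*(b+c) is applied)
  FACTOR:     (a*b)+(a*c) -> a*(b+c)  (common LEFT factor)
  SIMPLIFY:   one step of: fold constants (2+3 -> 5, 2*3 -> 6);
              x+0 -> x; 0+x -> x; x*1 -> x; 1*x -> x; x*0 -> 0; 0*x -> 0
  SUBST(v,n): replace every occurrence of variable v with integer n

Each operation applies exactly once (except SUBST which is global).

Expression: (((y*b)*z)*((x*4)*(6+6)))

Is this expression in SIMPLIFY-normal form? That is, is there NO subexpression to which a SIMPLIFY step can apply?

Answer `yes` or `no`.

Answer: no

Derivation:
Expression: (((y*b)*z)*((x*4)*(6+6)))
Scanning for simplifiable subexpressions (pre-order)...
  at root: (((y*b)*z)*((x*4)*(6+6))) (not simplifiable)
  at L: ((y*b)*z) (not simplifiable)
  at LL: (y*b) (not simplifiable)
  at R: ((x*4)*(6+6)) (not simplifiable)
  at RL: (x*4) (not simplifiable)
  at RR: (6+6) (SIMPLIFIABLE)
Found simplifiable subexpr at path RR: (6+6)
One SIMPLIFY step would give: (((y*b)*z)*((x*4)*12))
-> NOT in normal form.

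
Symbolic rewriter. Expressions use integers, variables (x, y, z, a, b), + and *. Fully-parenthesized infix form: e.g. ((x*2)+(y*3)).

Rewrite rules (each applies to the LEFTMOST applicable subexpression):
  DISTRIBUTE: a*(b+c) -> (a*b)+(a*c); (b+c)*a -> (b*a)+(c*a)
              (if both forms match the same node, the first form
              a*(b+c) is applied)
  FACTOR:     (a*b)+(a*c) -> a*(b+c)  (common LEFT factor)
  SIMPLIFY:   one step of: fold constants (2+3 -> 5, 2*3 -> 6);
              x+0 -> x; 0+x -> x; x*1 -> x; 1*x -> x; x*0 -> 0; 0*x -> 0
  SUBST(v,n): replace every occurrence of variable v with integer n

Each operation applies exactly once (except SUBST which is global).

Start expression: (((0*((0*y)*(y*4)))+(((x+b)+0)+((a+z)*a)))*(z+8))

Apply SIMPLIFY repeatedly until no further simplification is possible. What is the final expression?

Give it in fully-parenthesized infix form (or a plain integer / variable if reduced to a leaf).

Answer: (((x+b)+((a+z)*a))*(z+8))

Derivation:
Start: (((0*((0*y)*(y*4)))+(((x+b)+0)+((a+z)*a)))*(z+8))
Step 1: at LL: (0*((0*y)*(y*4))) -> 0; overall: (((0*((0*y)*(y*4)))+(((x+b)+0)+((a+z)*a)))*(z+8)) -> ((0+(((x+b)+0)+((a+z)*a)))*(z+8))
Step 2: at L: (0+(((x+b)+0)+((a+z)*a))) -> (((x+b)+0)+((a+z)*a)); overall: ((0+(((x+b)+0)+((a+z)*a)))*(z+8)) -> ((((x+b)+0)+((a+z)*a))*(z+8))
Step 3: at LL: ((x+b)+0) -> (x+b); overall: ((((x+b)+0)+((a+z)*a))*(z+8)) -> (((x+b)+((a+z)*a))*(z+8))
Fixed point: (((x+b)+((a+z)*a))*(z+8))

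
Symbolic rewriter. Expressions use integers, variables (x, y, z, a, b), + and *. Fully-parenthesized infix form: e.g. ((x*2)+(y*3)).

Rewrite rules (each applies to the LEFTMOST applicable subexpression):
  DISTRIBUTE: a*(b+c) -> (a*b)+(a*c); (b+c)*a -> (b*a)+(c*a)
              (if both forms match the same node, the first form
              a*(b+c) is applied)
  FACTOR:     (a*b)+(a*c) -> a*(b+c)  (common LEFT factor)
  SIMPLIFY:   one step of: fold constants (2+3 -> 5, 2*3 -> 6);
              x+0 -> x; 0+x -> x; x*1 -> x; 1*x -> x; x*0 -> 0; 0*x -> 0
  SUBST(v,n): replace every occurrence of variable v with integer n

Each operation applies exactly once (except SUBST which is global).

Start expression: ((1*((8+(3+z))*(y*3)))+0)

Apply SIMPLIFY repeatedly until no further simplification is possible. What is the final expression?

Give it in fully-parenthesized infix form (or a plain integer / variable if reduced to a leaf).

Start: ((1*((8+(3+z))*(y*3)))+0)
Step 1: at root: ((1*((8+(3+z))*(y*3)))+0) -> (1*((8+(3+z))*(y*3))); overall: ((1*((8+(3+z))*(y*3)))+0) -> (1*((8+(3+z))*(y*3)))
Step 2: at root: (1*((8+(3+z))*(y*3))) -> ((8+(3+z))*(y*3)); overall: (1*((8+(3+z))*(y*3))) -> ((8+(3+z))*(y*3))
Fixed point: ((8+(3+z))*(y*3))

Answer: ((8+(3+z))*(y*3))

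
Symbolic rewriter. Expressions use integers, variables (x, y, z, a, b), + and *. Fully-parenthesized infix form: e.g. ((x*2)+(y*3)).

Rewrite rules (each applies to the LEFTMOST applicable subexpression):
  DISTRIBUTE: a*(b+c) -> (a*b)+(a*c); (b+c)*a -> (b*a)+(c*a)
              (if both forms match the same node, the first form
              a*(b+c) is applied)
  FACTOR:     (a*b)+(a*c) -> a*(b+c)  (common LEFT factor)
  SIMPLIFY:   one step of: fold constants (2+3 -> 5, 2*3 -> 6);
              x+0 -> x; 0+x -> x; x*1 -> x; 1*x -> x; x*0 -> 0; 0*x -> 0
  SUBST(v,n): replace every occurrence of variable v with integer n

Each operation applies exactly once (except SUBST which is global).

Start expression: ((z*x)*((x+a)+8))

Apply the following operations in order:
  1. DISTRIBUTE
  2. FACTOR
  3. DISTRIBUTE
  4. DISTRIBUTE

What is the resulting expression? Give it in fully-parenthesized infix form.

Answer: ((((z*x)*x)+((z*x)*a))+((z*x)*8))

Derivation:
Start: ((z*x)*((x+a)+8))
Apply DISTRIBUTE at root (target: ((z*x)*((x+a)+8))): ((z*x)*((x+a)+8)) -> (((z*x)*(x+a))+((z*x)*8))
Apply FACTOR at root (target: (((z*x)*(x+a))+((z*x)*8))): (((z*x)*(x+a))+((z*x)*8)) -> ((z*x)*((x+a)+8))
Apply DISTRIBUTE at root (target: ((z*x)*((x+a)+8))): ((z*x)*((x+a)+8)) -> (((z*x)*(x+a))+((z*x)*8))
Apply DISTRIBUTE at L (target: ((z*x)*(x+a))): (((z*x)*(x+a))+((z*x)*8)) -> ((((z*x)*x)+((z*x)*a))+((z*x)*8))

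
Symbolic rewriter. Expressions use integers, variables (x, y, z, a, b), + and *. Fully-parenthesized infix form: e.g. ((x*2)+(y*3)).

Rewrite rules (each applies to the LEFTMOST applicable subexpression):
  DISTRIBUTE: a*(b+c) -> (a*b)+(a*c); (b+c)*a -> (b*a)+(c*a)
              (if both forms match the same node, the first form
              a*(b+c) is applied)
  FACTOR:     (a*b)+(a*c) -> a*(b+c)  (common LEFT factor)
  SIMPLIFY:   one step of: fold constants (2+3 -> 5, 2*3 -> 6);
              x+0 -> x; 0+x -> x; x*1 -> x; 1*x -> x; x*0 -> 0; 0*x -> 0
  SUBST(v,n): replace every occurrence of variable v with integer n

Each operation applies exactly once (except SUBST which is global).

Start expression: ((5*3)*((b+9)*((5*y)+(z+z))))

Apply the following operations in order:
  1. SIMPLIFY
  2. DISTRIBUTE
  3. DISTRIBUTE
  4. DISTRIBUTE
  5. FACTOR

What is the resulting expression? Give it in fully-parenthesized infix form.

Answer: (15*(((b*(5*y))+(9*(5*y)))+((b+9)*(z+z))))

Derivation:
Start: ((5*3)*((b+9)*((5*y)+(z+z))))
Apply SIMPLIFY at L (target: (5*3)): ((5*3)*((b+9)*((5*y)+(z+z)))) -> (15*((b+9)*((5*y)+(z+z))))
Apply DISTRIBUTE at R (target: ((b+9)*((5*y)+(z+z)))): (15*((b+9)*((5*y)+(z+z)))) -> (15*(((b+9)*(5*y))+((b+9)*(z+z))))
Apply DISTRIBUTE at root (target: (15*(((b+9)*(5*y))+((b+9)*(z+z))))): (15*(((b+9)*(5*y))+((b+9)*(z+z)))) -> ((15*((b+9)*(5*y)))+(15*((b+9)*(z+z))))
Apply DISTRIBUTE at LR (target: ((b+9)*(5*y))): ((15*((b+9)*(5*y)))+(15*((b+9)*(z+z)))) -> ((15*((b*(5*y))+(9*(5*y))))+(15*((b+9)*(z+z))))
Apply FACTOR at root (target: ((15*((b*(5*y))+(9*(5*y))))+(15*((b+9)*(z+z))))): ((15*((b*(5*y))+(9*(5*y))))+(15*((b+9)*(z+z)))) -> (15*(((b*(5*y))+(9*(5*y)))+((b+9)*(z+z))))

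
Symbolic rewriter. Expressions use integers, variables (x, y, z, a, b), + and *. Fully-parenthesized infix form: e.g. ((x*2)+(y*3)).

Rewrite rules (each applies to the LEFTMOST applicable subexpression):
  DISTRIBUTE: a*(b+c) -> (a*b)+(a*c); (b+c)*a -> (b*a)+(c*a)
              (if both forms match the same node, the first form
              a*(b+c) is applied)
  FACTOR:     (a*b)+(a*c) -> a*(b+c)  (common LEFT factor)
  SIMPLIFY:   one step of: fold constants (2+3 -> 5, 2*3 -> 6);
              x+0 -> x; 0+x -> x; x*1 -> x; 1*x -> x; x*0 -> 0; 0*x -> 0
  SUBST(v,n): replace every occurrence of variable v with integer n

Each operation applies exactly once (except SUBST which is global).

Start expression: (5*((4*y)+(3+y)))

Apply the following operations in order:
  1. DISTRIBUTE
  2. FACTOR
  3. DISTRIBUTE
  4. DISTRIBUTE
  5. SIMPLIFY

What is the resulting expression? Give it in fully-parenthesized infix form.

Start: (5*((4*y)+(3+y)))
Apply DISTRIBUTE at root (target: (5*((4*y)+(3+y)))): (5*((4*y)+(3+y))) -> ((5*(4*y))+(5*(3+y)))
Apply FACTOR at root (target: ((5*(4*y))+(5*(3+y)))): ((5*(4*y))+(5*(3+y))) -> (5*((4*y)+(3+y)))
Apply DISTRIBUTE at root (target: (5*((4*y)+(3+y)))): (5*((4*y)+(3+y))) -> ((5*(4*y))+(5*(3+y)))
Apply DISTRIBUTE at R (target: (5*(3+y))): ((5*(4*y))+(5*(3+y))) -> ((5*(4*y))+((5*3)+(5*y)))
Apply SIMPLIFY at RL (target: (5*3)): ((5*(4*y))+((5*3)+(5*y))) -> ((5*(4*y))+(15+(5*y)))

Answer: ((5*(4*y))+(15+(5*y)))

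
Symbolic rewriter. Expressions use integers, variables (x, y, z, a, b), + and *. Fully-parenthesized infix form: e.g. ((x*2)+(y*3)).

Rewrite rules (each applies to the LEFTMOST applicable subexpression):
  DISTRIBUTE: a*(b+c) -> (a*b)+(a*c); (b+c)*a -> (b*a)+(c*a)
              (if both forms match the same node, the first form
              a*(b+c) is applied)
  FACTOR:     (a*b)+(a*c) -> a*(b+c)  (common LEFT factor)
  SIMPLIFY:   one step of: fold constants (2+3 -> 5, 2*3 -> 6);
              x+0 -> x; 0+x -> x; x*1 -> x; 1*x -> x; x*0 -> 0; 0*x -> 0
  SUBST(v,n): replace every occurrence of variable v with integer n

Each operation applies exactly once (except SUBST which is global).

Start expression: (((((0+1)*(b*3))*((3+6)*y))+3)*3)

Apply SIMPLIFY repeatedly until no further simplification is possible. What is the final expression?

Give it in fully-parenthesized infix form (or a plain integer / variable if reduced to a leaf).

Start: (((((0+1)*(b*3))*((3+6)*y))+3)*3)
Step 1: at LLLL: (0+1) -> 1; overall: (((((0+1)*(b*3))*((3+6)*y))+3)*3) -> ((((1*(b*3))*((3+6)*y))+3)*3)
Step 2: at LLL: (1*(b*3)) -> (b*3); overall: ((((1*(b*3))*((3+6)*y))+3)*3) -> ((((b*3)*((3+6)*y))+3)*3)
Step 3: at LLRL: (3+6) -> 9; overall: ((((b*3)*((3+6)*y))+3)*3) -> ((((b*3)*(9*y))+3)*3)
Fixed point: ((((b*3)*(9*y))+3)*3)

Answer: ((((b*3)*(9*y))+3)*3)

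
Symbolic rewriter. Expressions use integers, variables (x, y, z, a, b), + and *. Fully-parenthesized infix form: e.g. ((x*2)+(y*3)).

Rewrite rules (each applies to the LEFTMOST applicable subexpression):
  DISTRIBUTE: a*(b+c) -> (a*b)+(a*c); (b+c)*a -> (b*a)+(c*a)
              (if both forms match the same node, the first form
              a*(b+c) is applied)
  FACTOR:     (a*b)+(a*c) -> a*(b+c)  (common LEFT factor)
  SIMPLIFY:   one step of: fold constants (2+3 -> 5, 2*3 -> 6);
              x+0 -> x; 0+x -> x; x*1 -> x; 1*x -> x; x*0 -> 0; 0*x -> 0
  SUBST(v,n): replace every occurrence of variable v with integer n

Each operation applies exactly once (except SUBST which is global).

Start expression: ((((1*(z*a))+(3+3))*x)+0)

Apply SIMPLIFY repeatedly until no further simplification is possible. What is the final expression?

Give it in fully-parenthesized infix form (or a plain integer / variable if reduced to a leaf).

Start: ((((1*(z*a))+(3+3))*x)+0)
Step 1: at root: ((((1*(z*a))+(3+3))*x)+0) -> (((1*(z*a))+(3+3))*x); overall: ((((1*(z*a))+(3+3))*x)+0) -> (((1*(z*a))+(3+3))*x)
Step 2: at LL: (1*(z*a)) -> (z*a); overall: (((1*(z*a))+(3+3))*x) -> (((z*a)+(3+3))*x)
Step 3: at LR: (3+3) -> 6; overall: (((z*a)+(3+3))*x) -> (((z*a)+6)*x)
Fixed point: (((z*a)+6)*x)

Answer: (((z*a)+6)*x)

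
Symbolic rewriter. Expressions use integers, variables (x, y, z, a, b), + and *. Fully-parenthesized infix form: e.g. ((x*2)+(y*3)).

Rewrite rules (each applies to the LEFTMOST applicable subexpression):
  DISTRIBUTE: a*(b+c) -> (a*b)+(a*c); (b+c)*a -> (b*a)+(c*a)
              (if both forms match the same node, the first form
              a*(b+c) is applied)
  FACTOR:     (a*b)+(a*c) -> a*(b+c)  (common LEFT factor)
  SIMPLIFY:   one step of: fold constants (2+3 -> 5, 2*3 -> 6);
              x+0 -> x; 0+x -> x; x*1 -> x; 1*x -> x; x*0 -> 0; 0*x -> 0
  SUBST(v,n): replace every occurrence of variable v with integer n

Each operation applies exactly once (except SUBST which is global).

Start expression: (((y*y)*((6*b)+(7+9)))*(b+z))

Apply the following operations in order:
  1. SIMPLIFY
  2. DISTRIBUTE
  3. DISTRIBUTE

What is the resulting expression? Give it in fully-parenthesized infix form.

Answer: (((((y*y)*(6*b))+((y*y)*16))*b)+(((y*y)*((6*b)+16))*z))

Derivation:
Start: (((y*y)*((6*b)+(7+9)))*(b+z))
Apply SIMPLIFY at LRR (target: (7+9)): (((y*y)*((6*b)+(7+9)))*(b+z)) -> (((y*y)*((6*b)+16))*(b+z))
Apply DISTRIBUTE at root (target: (((y*y)*((6*b)+16))*(b+z))): (((y*y)*((6*b)+16))*(b+z)) -> ((((y*y)*((6*b)+16))*b)+(((y*y)*((6*b)+16))*z))
Apply DISTRIBUTE at LL (target: ((y*y)*((6*b)+16))): ((((y*y)*((6*b)+16))*b)+(((y*y)*((6*b)+16))*z)) -> (((((y*y)*(6*b))+((y*y)*16))*b)+(((y*y)*((6*b)+16))*z))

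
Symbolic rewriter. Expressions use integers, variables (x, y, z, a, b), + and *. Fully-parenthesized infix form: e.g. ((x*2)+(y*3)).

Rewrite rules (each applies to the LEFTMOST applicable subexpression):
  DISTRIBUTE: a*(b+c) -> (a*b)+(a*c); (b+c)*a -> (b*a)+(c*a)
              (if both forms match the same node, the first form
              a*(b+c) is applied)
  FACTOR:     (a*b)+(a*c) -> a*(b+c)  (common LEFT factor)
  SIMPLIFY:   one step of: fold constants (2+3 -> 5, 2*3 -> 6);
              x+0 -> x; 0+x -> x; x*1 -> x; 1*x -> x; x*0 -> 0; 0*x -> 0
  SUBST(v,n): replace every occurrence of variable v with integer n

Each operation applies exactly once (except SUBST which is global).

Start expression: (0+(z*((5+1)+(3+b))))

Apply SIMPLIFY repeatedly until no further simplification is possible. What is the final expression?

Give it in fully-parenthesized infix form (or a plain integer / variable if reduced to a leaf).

Start: (0+(z*((5+1)+(3+b))))
Step 1: at root: (0+(z*((5+1)+(3+b)))) -> (z*((5+1)+(3+b))); overall: (0+(z*((5+1)+(3+b)))) -> (z*((5+1)+(3+b)))
Step 2: at RL: (5+1) -> 6; overall: (z*((5+1)+(3+b))) -> (z*(6+(3+b)))
Fixed point: (z*(6+(3+b)))

Answer: (z*(6+(3+b)))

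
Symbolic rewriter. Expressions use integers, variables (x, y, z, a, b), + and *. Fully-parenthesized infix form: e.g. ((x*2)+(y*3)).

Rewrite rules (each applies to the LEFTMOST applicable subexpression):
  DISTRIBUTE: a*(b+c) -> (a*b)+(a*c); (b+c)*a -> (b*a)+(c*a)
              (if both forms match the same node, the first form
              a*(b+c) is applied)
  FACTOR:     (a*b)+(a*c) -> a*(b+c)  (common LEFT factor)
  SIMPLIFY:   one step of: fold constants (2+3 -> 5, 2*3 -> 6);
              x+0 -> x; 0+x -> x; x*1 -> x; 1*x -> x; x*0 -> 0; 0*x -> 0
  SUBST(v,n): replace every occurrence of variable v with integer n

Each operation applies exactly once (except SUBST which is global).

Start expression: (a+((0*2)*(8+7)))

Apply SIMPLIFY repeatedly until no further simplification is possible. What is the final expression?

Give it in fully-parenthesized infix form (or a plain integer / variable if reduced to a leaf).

Start: (a+((0*2)*(8+7)))
Step 1: at RL: (0*2) -> 0; overall: (a+((0*2)*(8+7))) -> (a+(0*(8+7)))
Step 2: at R: (0*(8+7)) -> 0; overall: (a+(0*(8+7))) -> (a+0)
Step 3: at root: (a+0) -> a; overall: (a+0) -> a
Fixed point: a

Answer: a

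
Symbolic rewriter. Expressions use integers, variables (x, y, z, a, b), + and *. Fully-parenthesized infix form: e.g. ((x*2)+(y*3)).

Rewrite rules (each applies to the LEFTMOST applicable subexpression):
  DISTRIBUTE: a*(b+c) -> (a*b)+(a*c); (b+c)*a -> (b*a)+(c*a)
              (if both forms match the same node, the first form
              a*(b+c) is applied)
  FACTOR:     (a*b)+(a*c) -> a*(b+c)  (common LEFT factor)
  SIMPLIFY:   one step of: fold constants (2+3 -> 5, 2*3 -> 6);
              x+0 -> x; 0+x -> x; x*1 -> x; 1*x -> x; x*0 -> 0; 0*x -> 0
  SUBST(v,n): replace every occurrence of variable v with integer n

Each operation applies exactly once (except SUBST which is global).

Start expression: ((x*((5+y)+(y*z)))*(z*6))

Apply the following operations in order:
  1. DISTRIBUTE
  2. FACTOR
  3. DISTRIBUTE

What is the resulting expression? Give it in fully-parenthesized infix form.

Start: ((x*((5+y)+(y*z)))*(z*6))
Apply DISTRIBUTE at L (target: (x*((5+y)+(y*z)))): ((x*((5+y)+(y*z)))*(z*6)) -> (((x*(5+y))+(x*(y*z)))*(z*6))
Apply FACTOR at L (target: ((x*(5+y))+(x*(y*z)))): (((x*(5+y))+(x*(y*z)))*(z*6)) -> ((x*((5+y)+(y*z)))*(z*6))
Apply DISTRIBUTE at L (target: (x*((5+y)+(y*z)))): ((x*((5+y)+(y*z)))*(z*6)) -> (((x*(5+y))+(x*(y*z)))*(z*6))

Answer: (((x*(5+y))+(x*(y*z)))*(z*6))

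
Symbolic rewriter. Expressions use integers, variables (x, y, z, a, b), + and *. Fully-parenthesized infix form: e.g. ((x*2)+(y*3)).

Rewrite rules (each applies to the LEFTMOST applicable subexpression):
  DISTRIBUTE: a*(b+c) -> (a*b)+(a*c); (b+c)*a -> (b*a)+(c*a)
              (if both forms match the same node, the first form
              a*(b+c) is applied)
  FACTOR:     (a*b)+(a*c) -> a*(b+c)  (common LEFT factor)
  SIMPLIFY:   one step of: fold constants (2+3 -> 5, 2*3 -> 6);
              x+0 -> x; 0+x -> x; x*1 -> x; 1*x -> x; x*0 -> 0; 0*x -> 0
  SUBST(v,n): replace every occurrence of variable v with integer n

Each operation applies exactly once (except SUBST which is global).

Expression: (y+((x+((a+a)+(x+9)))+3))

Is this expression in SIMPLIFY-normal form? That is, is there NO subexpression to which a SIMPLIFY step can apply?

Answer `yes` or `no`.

Answer: yes

Derivation:
Expression: (y+((x+((a+a)+(x+9)))+3))
Scanning for simplifiable subexpressions (pre-order)...
  at root: (y+((x+((a+a)+(x+9)))+3)) (not simplifiable)
  at R: ((x+((a+a)+(x+9)))+3) (not simplifiable)
  at RL: (x+((a+a)+(x+9))) (not simplifiable)
  at RLR: ((a+a)+(x+9)) (not simplifiable)
  at RLRL: (a+a) (not simplifiable)
  at RLRR: (x+9) (not simplifiable)
Result: no simplifiable subexpression found -> normal form.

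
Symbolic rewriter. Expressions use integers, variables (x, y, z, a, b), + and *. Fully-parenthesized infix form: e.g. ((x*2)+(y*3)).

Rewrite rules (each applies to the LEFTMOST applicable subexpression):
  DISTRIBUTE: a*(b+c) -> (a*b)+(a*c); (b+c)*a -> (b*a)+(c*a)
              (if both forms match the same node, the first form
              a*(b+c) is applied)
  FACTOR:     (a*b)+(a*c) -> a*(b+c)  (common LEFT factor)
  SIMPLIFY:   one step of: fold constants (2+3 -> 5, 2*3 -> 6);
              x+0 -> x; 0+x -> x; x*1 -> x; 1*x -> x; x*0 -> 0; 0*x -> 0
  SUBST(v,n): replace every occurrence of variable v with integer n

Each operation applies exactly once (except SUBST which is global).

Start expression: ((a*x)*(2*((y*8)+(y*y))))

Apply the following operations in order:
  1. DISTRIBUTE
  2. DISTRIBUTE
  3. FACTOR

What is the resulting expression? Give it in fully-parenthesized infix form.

Start: ((a*x)*(2*((y*8)+(y*y))))
Apply DISTRIBUTE at R (target: (2*((y*8)+(y*y)))): ((a*x)*(2*((y*8)+(y*y)))) -> ((a*x)*((2*(y*8))+(2*(y*y))))
Apply DISTRIBUTE at root (target: ((a*x)*((2*(y*8))+(2*(y*y))))): ((a*x)*((2*(y*8))+(2*(y*y)))) -> (((a*x)*(2*(y*8)))+((a*x)*(2*(y*y))))
Apply FACTOR at root (target: (((a*x)*(2*(y*8)))+((a*x)*(2*(y*y))))): (((a*x)*(2*(y*8)))+((a*x)*(2*(y*y)))) -> ((a*x)*((2*(y*8))+(2*(y*y))))

Answer: ((a*x)*((2*(y*8))+(2*(y*y))))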